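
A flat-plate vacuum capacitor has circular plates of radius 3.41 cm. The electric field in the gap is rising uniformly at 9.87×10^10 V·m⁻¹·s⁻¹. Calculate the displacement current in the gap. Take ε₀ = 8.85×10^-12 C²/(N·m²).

The displacement current is ε₀ times dΦ_E/dt = ε₀ A dE/dt = (8.85×10^-12)(3.653×10^-3)(9.87×10^10) = 3.19×10^-3 A.

3.19×10^-3 A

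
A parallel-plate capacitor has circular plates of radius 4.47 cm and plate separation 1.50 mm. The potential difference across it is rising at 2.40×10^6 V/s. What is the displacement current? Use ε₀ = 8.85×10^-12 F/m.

8.89×10^-5 A

C = ε₀A/d = (8.85×10^-12)(6.277×10^-3)/(1.50×10^-3) = 3.703×10^-11 F.
I_d = C dV/dt = (3.703×10^-11)(2.40×10^6) = 8.89×10^-5 A.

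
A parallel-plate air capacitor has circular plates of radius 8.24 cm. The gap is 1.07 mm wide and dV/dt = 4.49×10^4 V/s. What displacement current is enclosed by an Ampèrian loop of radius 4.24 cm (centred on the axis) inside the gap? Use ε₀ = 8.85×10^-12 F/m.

2.10×10^-6 A

I_d = C dV/dt with C = ε₀πR²/d = 1.764×10^-10 F, so I_d = (1.764×10^-10)(4.49×10^4) = 7.920×10^-6 A.
The field is uniform, so I_d,enc = I_d (r/R)² = (7.920×10^-6)(4.24/8.24)² = 2.10×10^-6 A.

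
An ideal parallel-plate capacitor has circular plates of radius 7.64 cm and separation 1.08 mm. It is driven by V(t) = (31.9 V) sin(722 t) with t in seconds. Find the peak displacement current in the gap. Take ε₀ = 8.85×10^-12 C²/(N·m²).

(dE/dt)_max = V₀ω/d = 2.133×10^7 V/(m·s); ω = 722 rad/s.
I_d,max = ε₀ A (dE/dt)_max = (8.85×10^-12)(0.01834)(2.133×10^7) = 3.46×10^-6 A.

3.46×10^-6 A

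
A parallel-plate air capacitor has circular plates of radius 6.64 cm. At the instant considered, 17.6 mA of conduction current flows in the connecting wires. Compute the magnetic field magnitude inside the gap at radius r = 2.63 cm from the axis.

No conduction current crosses the gap, so I_d there equals the 0.0176 A in the leads.
∮B·dl = μ₀ I_d,enc with I_d,enc = I_d r²/R² = 2.761×10^-3 A; so B = μ₀ I_d,enc/(2πr) = 2.10×10^-8 T.

2.10×10^-8 T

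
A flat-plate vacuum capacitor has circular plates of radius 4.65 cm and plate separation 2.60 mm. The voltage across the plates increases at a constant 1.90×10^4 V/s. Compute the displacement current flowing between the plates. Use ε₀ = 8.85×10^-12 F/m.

4.39×10^-7 A

The field between the plates is E = V/d, so dE/dt = (1.90×10^4)/(2.60×10^-3 m) = 7.308×10^6 V/(m·s).
I_d = ε₀ A (dE/dt) = (8.85×10^-12)(6.793×10^-3)(7.308×10^6) = 4.39×10^-7 A.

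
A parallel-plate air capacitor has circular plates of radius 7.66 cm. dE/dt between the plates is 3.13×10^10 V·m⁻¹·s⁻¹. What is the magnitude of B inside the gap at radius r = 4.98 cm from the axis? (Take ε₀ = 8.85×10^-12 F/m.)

Total displacement current: I_d = ε₀(πR²)(dE/dt) = (8.85×10^-12)(0.01843)(3.13×10^10) = 5.105×10^-3 A.
∮B·dl = μ₀ I_d,enc with I_d,enc = I_d r²/R² = 2.158×10^-3 A; so B = μ₀ I_d,enc/(2πr) = 8.67×10^-9 T.

8.67×10^-9 T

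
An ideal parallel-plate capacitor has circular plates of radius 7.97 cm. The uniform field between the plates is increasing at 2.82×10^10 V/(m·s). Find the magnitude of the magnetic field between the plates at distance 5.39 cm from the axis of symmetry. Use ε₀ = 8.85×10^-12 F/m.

Through the whole plate area (πR² = 0.01996 m²), I_d = ε₀ πR² dE/dt = 4.981×10^-3 A.
∮B·dl = μ₀ I_d,enc with I_d,enc = I_d r²/R² = 2.278×10^-3 A; so B = μ₀ I_d,enc/(2πr) = 8.45×10^-9 T.

8.45×10^-9 T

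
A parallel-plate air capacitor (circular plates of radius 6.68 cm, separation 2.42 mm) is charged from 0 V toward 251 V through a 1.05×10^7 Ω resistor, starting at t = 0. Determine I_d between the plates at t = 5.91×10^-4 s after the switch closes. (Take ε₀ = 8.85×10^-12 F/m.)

7.97×10^-6 A

C = ε₀A/d = (8.85×10^-12)(0.01402)/(2.42×10^-3) = 5.127×10^-11 F and τ = RC = 5.383×10^-4 s. I_d in the gap equals the RC charging current.
I_d(t) = (V₀/R) e^(−t/τ) = 2.390×10^-5 · e^(−1.098) = 7.97×10^-6 A.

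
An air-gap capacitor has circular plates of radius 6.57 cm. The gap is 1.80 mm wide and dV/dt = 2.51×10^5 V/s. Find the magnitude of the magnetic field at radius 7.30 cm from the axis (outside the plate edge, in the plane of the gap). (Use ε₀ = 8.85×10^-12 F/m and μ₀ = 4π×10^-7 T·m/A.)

I_d = C dV/dt with C = ε₀πR²/d = 6.667×10^-11 F, so I_d = (6.667×10^-11)(2.51×10^5) = 1.673×10^-5 A.
For r ≥ R the full I_d is enclosed: B = μ₀ I_d/(2πr) = (4π×10^-7)(1.673×10^-5)/(2π·0.0730) = 4.58×10^-11 T.

4.58×10^-11 T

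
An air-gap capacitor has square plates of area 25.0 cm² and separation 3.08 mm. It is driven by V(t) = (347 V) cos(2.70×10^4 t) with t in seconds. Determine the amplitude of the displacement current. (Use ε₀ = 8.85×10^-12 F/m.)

(dE/dt)_max = V₀ω/d = 3.042×10^9 V/(m·s); ω = 2.70×10^4 rad/s.
I_d,max = ε₀ A (dE/dt)_max = (8.85×10^-12)(2.50×10^-3)(3.042×10^9) = 6.73×10^-5 A.

6.73×10^-5 A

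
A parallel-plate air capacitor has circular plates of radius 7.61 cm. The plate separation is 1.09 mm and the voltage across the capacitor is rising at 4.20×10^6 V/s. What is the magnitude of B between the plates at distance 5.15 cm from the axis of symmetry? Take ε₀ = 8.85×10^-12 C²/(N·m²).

I_d = C dV/dt with C = ε₀πR²/d = 1.477×10^-10 F, so I_d = (1.477×10^-10)(4.20×10^6) = 6.203×10^-4 A.
For r < R the Ampère–Maxwell law gives B(2πr) = μ₀ I_d (r²/R²), so B = μ₀ I_d r/(2πR²) = (4π×10^-7)(6.203×10^-4)(0.0515)/(2π·0.0761²) = 1.10×10^-9 T.

1.10×10^-9 T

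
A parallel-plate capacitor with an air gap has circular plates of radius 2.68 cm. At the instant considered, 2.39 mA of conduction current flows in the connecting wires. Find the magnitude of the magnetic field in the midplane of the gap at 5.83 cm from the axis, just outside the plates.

By continuity the displacement current in the gap matches the conduction current: I_d = 2.39×10^-3 A.
For r ≥ R the full I_d is enclosed: B = μ₀ I_d/(2πr) = (4π×10^-7)(2.39×10^-3)/(2π·0.0583) = 8.20×10^-9 T.

8.20×10^-9 T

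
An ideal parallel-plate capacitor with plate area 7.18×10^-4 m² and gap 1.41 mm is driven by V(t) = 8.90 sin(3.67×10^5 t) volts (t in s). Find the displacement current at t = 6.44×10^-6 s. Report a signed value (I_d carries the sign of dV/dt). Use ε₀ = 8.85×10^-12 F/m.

C = ε₀A/d = (8.85×10^-12)(7.18×10^-4)/(1.41×10^-3) = 4.507×10^-12 F. dV/dt = V₀ω·cos(ωt); at ωt = 2.36348 rad this factor is -0.7122.
I_d = C dV/dt = (4.507×10^-12)(8.90)(3.67×10^5)(-0.7122) = -1.05×10^-5 A.

-1.05×10^-5 A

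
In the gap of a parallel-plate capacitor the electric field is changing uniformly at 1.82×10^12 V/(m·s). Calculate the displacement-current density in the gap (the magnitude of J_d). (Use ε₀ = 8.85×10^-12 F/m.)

The displacement-current density is ε₀ ∂E/∂t = (8.85×10^-12)(1.82×10^12) = 16.1 A/m².

16.1 A/m²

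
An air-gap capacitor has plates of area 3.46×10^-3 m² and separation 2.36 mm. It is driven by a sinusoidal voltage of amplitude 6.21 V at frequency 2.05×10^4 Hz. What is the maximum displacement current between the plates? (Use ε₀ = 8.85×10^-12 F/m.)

1.04×10^-5 A

(dE/dt)_max = V₀ω/d = 3.389×10^8 V/(m·s); ω = 2πf = 1.288×10^5 rad/s.
I_d,max = ε₀ A (dE/dt)_max = (8.85×10^-12)(3.46×10^-3)(3.389×10^8) = 1.04×10^-5 A.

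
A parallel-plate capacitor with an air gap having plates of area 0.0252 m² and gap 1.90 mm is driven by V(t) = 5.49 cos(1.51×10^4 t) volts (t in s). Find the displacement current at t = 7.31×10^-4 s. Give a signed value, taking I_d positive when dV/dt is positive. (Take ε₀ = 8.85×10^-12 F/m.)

C = ε₀A/d = (8.85×10^-12)(0.0252)/(1.90×10^-3) = 1.174×10^-10 F. dV/dt = V₀ω·−sin(ωt); at ωt = 11.0381 rad this factor is 0.9991.
I_d = C dV/dt = (1.174×10^-10)(5.49)(1.51×10^4)(0.9991) = 9.72×10^-6 A.

9.72×10^-6 A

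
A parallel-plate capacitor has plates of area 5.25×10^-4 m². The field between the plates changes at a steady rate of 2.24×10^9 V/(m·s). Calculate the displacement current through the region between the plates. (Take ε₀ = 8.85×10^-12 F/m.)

With a uniform field, Φ_E = EA, so I_d = ε₀ A dE/dt = 1.04×10^-5 A.

1.04×10^-5 A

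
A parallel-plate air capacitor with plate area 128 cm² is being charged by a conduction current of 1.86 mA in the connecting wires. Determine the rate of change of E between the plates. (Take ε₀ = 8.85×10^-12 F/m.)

Charge continuity gives I_d = I = 1.86×10^-3 A between the plates.
Then dE/dt = I_d/(ε₀A) = 1.64×10^10 V/(m·s).

1.64×10^10 V/(m·s)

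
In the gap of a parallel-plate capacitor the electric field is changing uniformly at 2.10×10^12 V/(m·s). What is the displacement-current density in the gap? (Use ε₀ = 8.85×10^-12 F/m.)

18.6 A/m²

J_d = ε₀ ∂E/∂t, so J_d = 18.6 A/m².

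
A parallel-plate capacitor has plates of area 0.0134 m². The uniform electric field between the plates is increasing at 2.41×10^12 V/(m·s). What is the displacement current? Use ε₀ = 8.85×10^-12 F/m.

0.286 A

With a uniform field, Φ_E = EA, so I_d = ε₀ A dE/dt = 0.286 A.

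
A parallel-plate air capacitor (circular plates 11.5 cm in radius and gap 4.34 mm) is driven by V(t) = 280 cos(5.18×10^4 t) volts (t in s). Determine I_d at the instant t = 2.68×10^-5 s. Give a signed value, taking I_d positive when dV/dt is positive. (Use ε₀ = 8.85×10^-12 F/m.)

dE/dt = (V₀ω/d)·−sin(ωt) with ωt = 1.38824 rad: (280)(5.18×10^4)(-0.9834)/(4.34×10^-3) = -3.286×10^9 V/(m·s).
I_d = ε₀ A dE/dt = (8.85×10^-12)(0.04155)(-3.286×10^9) = -1.21×10^-3 A.

-1.21×10^-3 A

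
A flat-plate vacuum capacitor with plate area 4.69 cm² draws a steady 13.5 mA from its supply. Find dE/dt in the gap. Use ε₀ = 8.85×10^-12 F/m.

3.25×10^12 V/(m·s)

Charge continuity gives I_d = I = 0.0135 A between the plates.
Inverting I_d = ε₀ A dE/dt gives dE/dt = 0.0135 / (8.85×10^-12 · 4.69×10^-4) = 3.25×10^12 V/(m·s).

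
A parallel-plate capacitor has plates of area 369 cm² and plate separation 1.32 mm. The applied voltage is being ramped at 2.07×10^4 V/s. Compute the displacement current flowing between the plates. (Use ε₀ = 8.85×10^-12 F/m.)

The displacement current equals the charging current C dV/dt. With C = ε₀A/d = (8.85×10^-12)(0.0369)/(1.32×10^-3) = 2.474×10^-10 F, I_d = (2.474×10^-10)(2.07×10^4) = 5.12×10^-6 A.

5.12×10^-6 A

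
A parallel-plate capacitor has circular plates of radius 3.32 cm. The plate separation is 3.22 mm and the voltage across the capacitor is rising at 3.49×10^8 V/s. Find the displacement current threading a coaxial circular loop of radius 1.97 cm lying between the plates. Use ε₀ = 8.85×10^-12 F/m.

1.17×10^-3 A

With E = V/d, dE/dt = 1.084×10^11 V/(m·s) and πR² = 3.463×10^-3 m², giving I_d = ε₀ πR² dE/dt = 3.322×10^-3 A.
Through an area πr² the displacement current is I_d·(πr²/πR²) = I_d (r/R)² = 1.17×10^-3 A.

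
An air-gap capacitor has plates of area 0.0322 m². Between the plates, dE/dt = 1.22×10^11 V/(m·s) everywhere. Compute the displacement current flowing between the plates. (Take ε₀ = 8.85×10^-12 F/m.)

I_d = ε₀ A (dE/dt) = (8.85×10^-12)(0.0322 m²)(1.22×10^11) = 0.0348 A.

0.0348 A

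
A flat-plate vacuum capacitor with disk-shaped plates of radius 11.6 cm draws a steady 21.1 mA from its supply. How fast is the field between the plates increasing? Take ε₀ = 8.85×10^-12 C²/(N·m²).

By continuity, I_d in the gap equals the 21.1 mA flowing in the wire.
Since I_d = ε₀ A dE/dt, dE/dt = I_d/(ε₀A) = (0.0211)/((8.85×10^-12)(0.04227)) = 5.64×10^10 V/(m·s).

5.64×10^10 V/(m·s)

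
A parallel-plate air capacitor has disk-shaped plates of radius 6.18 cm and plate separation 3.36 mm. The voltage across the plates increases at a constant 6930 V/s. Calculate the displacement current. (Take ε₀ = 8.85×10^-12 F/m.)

E = V/d so dE/dt = (dV/dt)/d = 2.063×10^6 V/(m·s), and I_d = ε₀ A dE/dt = (8.85×10^-12)(0.01200)(2.063×10^6) = 2.19×10^-7 A.

2.19×10^-7 A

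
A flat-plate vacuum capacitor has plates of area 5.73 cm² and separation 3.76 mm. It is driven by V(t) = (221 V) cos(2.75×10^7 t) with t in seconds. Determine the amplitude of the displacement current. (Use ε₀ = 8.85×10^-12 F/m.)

C = ε₀A/d = (8.85×10^-12)(5.73×10^-4)/(3.76×10^-3) = 1.349×10^-12 F; ω = 2.75×10^7 rad/s.
I_d = C dV/dt, so |I_d|_max = C V₀ ω = (1.349×10^-12)(221)(2.75×10^7) = 8.20×10^-3 A.

8.20×10^-3 A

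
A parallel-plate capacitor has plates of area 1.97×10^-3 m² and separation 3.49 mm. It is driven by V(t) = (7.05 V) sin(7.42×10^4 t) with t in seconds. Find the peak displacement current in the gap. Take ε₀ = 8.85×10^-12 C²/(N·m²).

2.61×10^-6 A

C = ε₀A/d = (8.85×10^-12)(1.97×10^-3)/(3.49×10^-3) = 4.996×10^-12 F; ω = 7.42×10^4 rad/s.
I_d = C dV/dt, so |I_d|_max = C V₀ ω = (4.996×10^-12)(7.05)(7.42×10^4) = 2.61×10^-6 A.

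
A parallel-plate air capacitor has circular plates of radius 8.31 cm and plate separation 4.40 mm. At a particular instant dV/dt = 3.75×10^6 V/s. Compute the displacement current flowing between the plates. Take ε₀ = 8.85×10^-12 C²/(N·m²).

C = ε₀A/d = (8.85×10^-12)(0.02169)/(4.40×10^-3) = 4.363×10^-11 F.
I_d = C dV/dt = (4.363×10^-11)(3.75×10^6) = 1.64×10^-4 A.

1.64×10^-4 A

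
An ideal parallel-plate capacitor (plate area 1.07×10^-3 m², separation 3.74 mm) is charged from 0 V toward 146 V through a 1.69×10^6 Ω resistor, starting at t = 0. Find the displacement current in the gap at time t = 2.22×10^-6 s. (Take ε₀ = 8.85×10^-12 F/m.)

5.14×10^-5 A

C = ε₀A/d = (8.85×10^-12)(1.07×10^-3)/(3.74×10^-3) = 2.532×10^-12 F and τ = RC = 4.279×10^-6 s. I_d in the gap equals the RC charging current.
I_d(t) = (V₀/R) e^(−t/τ) = 8.639×10^-5 · e^(−0.5188) = 5.14×10^-5 A.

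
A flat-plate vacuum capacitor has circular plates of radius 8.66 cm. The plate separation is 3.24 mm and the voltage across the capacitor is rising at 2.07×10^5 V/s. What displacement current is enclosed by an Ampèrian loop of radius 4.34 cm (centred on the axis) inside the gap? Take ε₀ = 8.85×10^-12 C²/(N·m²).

3.35×10^-6 A

With E = V/d, dE/dt = 6.389×10^7 V/(m·s) and πR² = 0.02356 m², giving I_d = ε₀ πR² dE/dt = 1.332×10^-5 A.
Since J_d is uniform, the enclosed fraction is (r/R)² = 0.2512, giving I_d,enc = 3.35×10^-6 A.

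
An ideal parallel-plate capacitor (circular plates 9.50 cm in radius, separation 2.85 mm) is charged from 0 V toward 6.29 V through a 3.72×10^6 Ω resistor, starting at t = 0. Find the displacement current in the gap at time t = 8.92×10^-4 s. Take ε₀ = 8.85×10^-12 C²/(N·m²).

C = ε₀A/d = (8.85×10^-12)(0.02835)/(2.85×10^-3) = 8.803×10^-11 F and τ = RC = 3.275×10^-4 s. I_d in the gap equals the RC charging current.
I_d(t) = (V₀/R) e^(−t/τ) = 1.691×10^-6 · e^(−2.724) = 1.11×10^-7 A.

1.11×10^-7 A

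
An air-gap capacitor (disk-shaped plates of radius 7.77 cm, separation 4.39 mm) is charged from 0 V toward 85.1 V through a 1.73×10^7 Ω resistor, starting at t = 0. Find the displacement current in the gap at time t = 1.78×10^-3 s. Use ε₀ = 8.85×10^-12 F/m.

3.34×10^-7 A

C = ε₀A/d = (8.85×10^-12)(0.01897)/(4.39×10^-3) = 3.824×10^-11 F and τ = RC = 6.616×10^-4 s. I_d in the gap equals the RC charging current.
I_d(t) = (V₀/R) e^(−t/τ) = 4.919×10^-6 · e^(−2.690) = 3.34×10^-7 A.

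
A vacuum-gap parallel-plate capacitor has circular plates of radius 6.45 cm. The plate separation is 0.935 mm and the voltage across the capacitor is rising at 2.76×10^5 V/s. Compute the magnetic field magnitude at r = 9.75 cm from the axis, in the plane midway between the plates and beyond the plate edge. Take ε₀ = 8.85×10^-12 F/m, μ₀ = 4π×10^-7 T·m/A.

I_d = C dV/dt with C = ε₀πR²/d = 1.237×10^-10 F, so I_d = (1.237×10^-10)(2.76×10^5) = 3.414×10^-5 A.
Outside the plates the loop encloses all of I_d, so B·2πr = μ₀ I_d and B = 7.00×10^-11 T.

7.00×10^-11 T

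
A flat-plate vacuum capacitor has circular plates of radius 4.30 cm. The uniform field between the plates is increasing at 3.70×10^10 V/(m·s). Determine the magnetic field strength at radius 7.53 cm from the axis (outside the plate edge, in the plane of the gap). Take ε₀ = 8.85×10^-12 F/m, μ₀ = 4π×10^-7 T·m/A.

5.05×10^-9 T

I_d = ε₀ dΦ_E/dt = ε₀ πR² (dE/dt) = (8.85×10^-12)(5.809×10^-3)(3.70×10^10) = 1.902×10^-3 A through the full plate area.
Outside the plates the loop encloses all of I_d, so B·2πr = μ₀ I_d and B = 5.05×10^-9 T.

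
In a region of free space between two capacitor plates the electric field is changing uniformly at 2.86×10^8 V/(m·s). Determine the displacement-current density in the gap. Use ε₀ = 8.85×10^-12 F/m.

The displacement-current density is ε₀ ∂E/∂t = (8.85×10^-12)(2.86×10^8) = 2.53×10^-3 A/m².

2.53×10^-3 A/m²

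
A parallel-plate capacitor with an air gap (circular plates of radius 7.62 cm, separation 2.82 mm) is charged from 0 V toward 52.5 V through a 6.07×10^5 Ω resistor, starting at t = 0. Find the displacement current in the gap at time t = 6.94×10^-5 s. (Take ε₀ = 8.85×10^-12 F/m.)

1.17×10^-5 A

C = ε₀A/d = (8.85×10^-12)(0.01824)/(2.82×10^-3) = 5.724×10^-11 F, so τ = RC = 3.474×10^-5 s.
The conduction current is I(t) = (V₀/R) e^(−t/τ), and the displacement current between the plates equals it.
t/τ = 1.998; I_d = (52.5/6.07×10^5) · e^(−1.998) = (8.649×10^-5)(0.1356) = 1.17×10^-5 A.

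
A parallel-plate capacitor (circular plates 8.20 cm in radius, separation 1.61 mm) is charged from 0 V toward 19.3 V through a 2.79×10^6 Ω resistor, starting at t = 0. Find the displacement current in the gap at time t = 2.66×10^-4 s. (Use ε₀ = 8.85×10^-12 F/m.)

3.04×10^-6 A

C = ε₀A/d = (8.85×10^-12)(0.02112)/(1.61×10^-3) = 1.161×10^-10 F and τ = RC = 3.239×10^-4 s. I_d in the gap equals the RC charging current.
I_d(t) = (V₀/R) e^(−t/τ) = 6.918×10^-6 · e^(−0.8212) = 3.04×10^-6 A.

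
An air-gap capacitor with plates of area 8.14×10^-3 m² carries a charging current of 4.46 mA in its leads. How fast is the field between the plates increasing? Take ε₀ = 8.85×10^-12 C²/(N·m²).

6.19×10^10 V/(m·s)

By continuity, I_d in the gap equals the 4.46 mA flowing in the wire.
Inverting I_d = ε₀ A dE/dt gives dE/dt = 4.46×10^-3 / (8.85×10^-12 · 8.14×10^-3) = 6.19×10^10 V/(m·s).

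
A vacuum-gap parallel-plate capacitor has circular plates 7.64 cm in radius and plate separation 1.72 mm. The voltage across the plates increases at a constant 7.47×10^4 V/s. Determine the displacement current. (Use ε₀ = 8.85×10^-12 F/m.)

7.05×10^-6 A

C = ε₀A/d = (8.85×10^-12)(0.01834)/(1.72×10^-3) = 9.437×10^-11 F.
I_d = C dV/dt = (9.437×10^-11)(7.47×10^4) = 7.05×10^-6 A.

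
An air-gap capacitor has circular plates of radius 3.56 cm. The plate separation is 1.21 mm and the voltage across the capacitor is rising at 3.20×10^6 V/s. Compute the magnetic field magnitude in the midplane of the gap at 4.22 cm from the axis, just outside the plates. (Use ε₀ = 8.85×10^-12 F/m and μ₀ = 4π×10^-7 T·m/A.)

dE/dt = (dV/dt)/d = 2.645×10^9 V/(m·s); I_d = ε₀(πR²)(dE/dt) = (8.85×10^-12)(3.982×10^-3)(2.645×10^9) = 9.321×10^-5 A.
With r > R the enclosed displacement current is the full I_d; B = μ₀ I_d / (2πr) = 4.42×10^-10 T.

4.42×10^-10 T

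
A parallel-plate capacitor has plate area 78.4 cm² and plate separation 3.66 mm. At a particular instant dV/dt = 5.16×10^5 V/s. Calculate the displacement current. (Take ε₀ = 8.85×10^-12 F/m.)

C = ε₀A/d = (8.85×10^-12)(7.84×10^-3)/(3.66×10^-3) = 1.896×10^-11 F.
I_d = C dV/dt = (1.896×10^-11)(5.16×10^5) = 9.78×10^-6 A.

9.78×10^-6 A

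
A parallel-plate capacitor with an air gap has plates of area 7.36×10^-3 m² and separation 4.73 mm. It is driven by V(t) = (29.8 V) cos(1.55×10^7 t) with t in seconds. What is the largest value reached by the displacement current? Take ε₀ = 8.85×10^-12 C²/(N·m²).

6.36×10^-3 A

The displacement current equals the conduction current C dV/dt, which peaks at C V₀ ω.
With C = ε₀A/d = (8.85×10^-12)(7.36×10^-3)/(4.73×10^-3) = 1.377×10^-11 F and ω = 1.55×10^7 rad/s, I_d,max = (1.377×10^-11)(29.8)(1.55×10^7) = 6.36×10^-3 A.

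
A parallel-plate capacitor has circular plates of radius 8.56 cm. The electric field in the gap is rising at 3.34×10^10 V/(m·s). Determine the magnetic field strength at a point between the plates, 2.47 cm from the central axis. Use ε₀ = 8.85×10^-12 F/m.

I_d = ε₀ dΦ_E/dt = ε₀ πR² (dE/dt) = (8.85×10^-12)(0.02302)(3.34×10^10) = 6.804×10^-3 A through the full plate area.
An Ampèrian loop of radius r encloses a fraction (r/R)² of I_d. Then B·2πr = μ₀ I_d (r/R)², giving B = μ₀ I_d r/(2πR²) = 4.59×10^-9 T.

4.59×10^-9 T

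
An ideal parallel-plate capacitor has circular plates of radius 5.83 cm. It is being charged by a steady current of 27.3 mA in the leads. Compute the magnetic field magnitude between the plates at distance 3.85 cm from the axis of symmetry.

6.18×10^-8 T

By continuity the displacement current in the gap matches the conduction current: I_d = 0.0273 A.
An Ampèrian loop of radius r encloses a fraction (r/R)² of I_d. Then B·2πr = μ₀ I_d (r/R)², giving B = μ₀ I_d r/(2πR²) = 6.18×10^-8 T.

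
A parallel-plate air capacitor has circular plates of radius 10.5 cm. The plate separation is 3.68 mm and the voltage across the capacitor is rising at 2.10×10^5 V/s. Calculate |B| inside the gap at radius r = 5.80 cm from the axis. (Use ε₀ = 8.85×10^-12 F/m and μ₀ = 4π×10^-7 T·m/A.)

dE/dt = (dV/dt)/d = 5.707×10^7 V/(m·s); I_d = ε₀(πR²)(dE/dt) = (8.85×10^-12)(0.03464)(5.707×10^7) = 1.750×10^-5 A.
∮B·dl = μ₀ I_d,enc with I_d,enc = I_d r²/R² = 5.340×10^-6 A; so B = μ₀ I_d,enc/(2πr) = 1.84×10^-11 T.

1.84×10^-11 T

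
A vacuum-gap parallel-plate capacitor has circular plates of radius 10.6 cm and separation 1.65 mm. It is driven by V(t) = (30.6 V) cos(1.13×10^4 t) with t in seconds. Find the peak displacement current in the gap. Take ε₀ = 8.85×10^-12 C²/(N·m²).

The displacement current equals the conduction current C dV/dt, which peaks at C V₀ ω.
With C = ε₀A/d = (8.85×10^-12)(0.03530)/(1.65×10^-3) = 1.893×10^-10 F and ω = 1.13×10^4 rad/s, I_d,max = (1.893×10^-10)(30.6)(1.13×10^4) = 6.55×10^-5 A.

6.55×10^-5 A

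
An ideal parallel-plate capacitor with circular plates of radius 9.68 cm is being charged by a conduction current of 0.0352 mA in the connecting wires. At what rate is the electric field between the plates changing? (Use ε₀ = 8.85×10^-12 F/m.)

The displacement current between the plates equals the conduction current, I_d = 0.0352 mA.
Inverting I_d = ε₀ A dE/dt gives dE/dt = 3.52×10^-5 / (8.85×10^-12 · 0.02944) = 1.35×10^8 V/(m·s).

1.35×10^8 V/(m·s)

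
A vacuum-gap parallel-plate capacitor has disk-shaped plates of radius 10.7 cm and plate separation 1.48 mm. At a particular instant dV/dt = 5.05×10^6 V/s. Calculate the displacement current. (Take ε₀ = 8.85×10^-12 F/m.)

1.09×10^-3 A

E = V/d so dE/dt = (dV/dt)/d = 3.412×10^9 V/(m·s), and I_d = ε₀ A dE/dt = (8.85×10^-12)(0.03597)(3.412×10^9) = 1.09×10^-3 A.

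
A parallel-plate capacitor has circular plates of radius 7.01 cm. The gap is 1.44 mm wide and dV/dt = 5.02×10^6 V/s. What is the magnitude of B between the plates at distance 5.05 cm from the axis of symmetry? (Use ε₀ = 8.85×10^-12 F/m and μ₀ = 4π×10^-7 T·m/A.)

9.79×10^-10 T

dE/dt = (dV/dt)/d = 3.486×10^9 V/(m·s); I_d = ε₀(πR²)(dE/dt) = (8.85×10^-12)(0.01544)(3.486×10^9) = 4.763×10^-4 A.
For r < R the Ampère–Maxwell law gives B(2πr) = μ₀ I_d (r²/R²), so B = μ₀ I_d r/(2πR²) = (4π×10^-7)(4.763×10^-4)(0.0505)/(2π·0.0701²) = 9.79×10^-10 T.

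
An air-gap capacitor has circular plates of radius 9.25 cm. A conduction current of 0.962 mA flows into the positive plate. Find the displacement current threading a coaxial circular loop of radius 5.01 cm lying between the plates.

No conduction current crosses the gap, so I_d there equals the 9.62×10^-4 A in the leads.
The field is uniform, so I_d,enc = I_d (r/R)² = (9.62×10^-4)(5.01/9.25)² = 2.82×10^-4 A.

2.82×10^-4 A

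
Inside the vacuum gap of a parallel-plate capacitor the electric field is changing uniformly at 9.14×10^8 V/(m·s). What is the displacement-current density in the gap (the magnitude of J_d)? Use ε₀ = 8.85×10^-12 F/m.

J_d = ε₀ dE/dt = (8.85×10^-12)(9.14×10^8) = 8.09×10^-3 A/m².

8.09×10^-3 A/m²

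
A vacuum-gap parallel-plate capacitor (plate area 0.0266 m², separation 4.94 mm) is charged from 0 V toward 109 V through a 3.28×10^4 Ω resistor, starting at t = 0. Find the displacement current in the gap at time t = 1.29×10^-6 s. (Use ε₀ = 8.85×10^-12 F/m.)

With C = ε₀A/d = (8.85×10^-12)(0.0266)/(4.94×10^-3) = 4.765×10^-11 F, the time constant is τ = RC = 1.563×10^-6 s, so t/τ = 0.8253 and e^(−t/τ) = 0.4381.
I_d = I_cond = (V₀/R) e^(−t/τ) = (3.323×10^-3)(0.4381) = 1.46×10^-3 A.

1.46×10^-3 A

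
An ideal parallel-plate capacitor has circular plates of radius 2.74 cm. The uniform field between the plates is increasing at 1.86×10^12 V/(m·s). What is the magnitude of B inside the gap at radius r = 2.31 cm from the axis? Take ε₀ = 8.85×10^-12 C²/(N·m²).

Through the whole plate area (πR² = 2.359×10^-3 m²), I_d = ε₀ πR² dE/dt = 0.03883 A.
∮B·dl = μ₀ I_d,enc with I_d,enc = I_d r²/R² = 0.02760 A; so B = μ₀ I_d,enc/(2πr) = 2.39×10^-7 T.

2.39×10^-7 T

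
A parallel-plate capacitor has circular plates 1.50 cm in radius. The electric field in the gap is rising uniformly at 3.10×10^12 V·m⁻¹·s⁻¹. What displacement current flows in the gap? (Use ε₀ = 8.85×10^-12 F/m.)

0.0194 A

I_d = ε₀ A (dE/dt) = (8.85×10^-12)(7.069×10^-4 m²)(3.10×10^12) = 0.0194 A.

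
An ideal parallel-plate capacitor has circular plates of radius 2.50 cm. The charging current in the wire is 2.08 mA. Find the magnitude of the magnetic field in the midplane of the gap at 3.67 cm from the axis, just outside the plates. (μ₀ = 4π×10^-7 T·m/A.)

No conduction current crosses the gap, so I_d there equals the 2.08×10^-3 A in the leads.
For r ≥ R the full I_d is enclosed: B = μ₀ I_d/(2πr) = (4π×10^-7)(2.08×10^-3)/(2π·0.0367) = 1.13×10^-8 T.

1.13×10^-8 T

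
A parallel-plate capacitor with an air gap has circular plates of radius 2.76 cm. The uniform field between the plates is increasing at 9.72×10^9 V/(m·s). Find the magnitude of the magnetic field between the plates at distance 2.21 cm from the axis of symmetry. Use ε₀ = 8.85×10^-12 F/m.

Total displacement current: I_d = ε₀(πR²)(dE/dt) = (8.85×10^-12)(2.393×10^-3)(9.72×10^9) = 2.059×10^-4 A.
∮B·dl = μ₀ I_d,enc with I_d,enc = I_d r²/R² = 1.320×10^-4 A; so B = μ₀ I_d,enc/(2πr) = 1.19×10^-9 T.

1.19×10^-9 T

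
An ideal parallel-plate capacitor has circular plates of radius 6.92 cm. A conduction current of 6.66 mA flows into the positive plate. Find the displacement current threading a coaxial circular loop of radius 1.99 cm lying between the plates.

By continuity the displacement current in the gap matches the conduction current: I_d = 6.66×10^-3 A.
Since J_d is uniform, the enclosed fraction is (r/R)² = 0.08270, giving I_d,enc = 5.51×10^-4 A.

5.51×10^-4 A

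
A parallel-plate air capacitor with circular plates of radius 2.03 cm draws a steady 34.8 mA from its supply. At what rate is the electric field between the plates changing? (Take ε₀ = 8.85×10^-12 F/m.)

By continuity, I_d in the gap equals the 34.8 mA flowing in the wire.
Inverting I_d = ε₀ A dE/dt gives dE/dt = 0.0348 / (8.85×10^-12 · 1.295×10^-3) = 3.04×10^12 V/(m·s).

3.04×10^12 V/(m·s)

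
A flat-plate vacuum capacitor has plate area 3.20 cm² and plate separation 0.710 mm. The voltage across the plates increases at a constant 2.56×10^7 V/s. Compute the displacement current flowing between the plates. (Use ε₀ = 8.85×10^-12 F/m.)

The field between the plates is E = V/d, so dE/dt = (2.56×10^7)/(7.10×10^-4 m) = 3.606×10^10 V/(m·s).
I_d = ε₀ A (dE/dt) = (8.85×10^-12)(3.20×10^-4)(3.606×10^10) = 1.02×10^-4 A.

1.02×10^-4 A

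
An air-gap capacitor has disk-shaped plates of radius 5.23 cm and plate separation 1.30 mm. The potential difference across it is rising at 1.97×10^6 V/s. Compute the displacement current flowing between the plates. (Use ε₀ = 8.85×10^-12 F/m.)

C = ε₀A/d = (8.85×10^-12)(8.593×10^-3)/(1.30×10^-3) = 5.850×10^-11 F.
I_d = C dV/dt = (5.850×10^-11)(1.97×10^6) = 1.15×10^-4 A.

1.15×10^-4 A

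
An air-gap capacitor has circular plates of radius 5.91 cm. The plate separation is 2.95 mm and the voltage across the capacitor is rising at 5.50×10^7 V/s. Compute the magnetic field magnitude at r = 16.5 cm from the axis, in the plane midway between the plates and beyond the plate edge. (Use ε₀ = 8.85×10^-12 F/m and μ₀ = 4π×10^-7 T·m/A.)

I_d = C dV/dt with C = ε₀πR²/d = 3.291×10^-11 F, so I_d = (3.291×10^-11)(5.50×10^7) = 1.810×10^-3 A.
For r ≥ R the full I_d is enclosed: B = μ₀ I_d/(2πr) = (4π×10^-7)(1.810×10^-3)/(2π·0.165) = 2.19×10^-9 T.

2.19×10^-9 T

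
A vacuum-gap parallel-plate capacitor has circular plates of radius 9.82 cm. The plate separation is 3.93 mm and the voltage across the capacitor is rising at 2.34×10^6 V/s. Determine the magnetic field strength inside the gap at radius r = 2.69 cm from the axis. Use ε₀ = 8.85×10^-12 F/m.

8.91×10^-11 T

dE/dt = (dV/dt)/d = 5.954×10^8 V/(m·s); I_d = ε₀(πR²)(dE/dt) = (8.85×10^-12)(0.03030)(5.954×10^8) = 1.597×10^-4 A.
An Ampèrian loop of radius r encloses a fraction (r/R)² of I_d. Then B·2πr = μ₀ I_d (r/R)², giving B = μ₀ I_d r/(2πR²) = 8.91×10^-11 T.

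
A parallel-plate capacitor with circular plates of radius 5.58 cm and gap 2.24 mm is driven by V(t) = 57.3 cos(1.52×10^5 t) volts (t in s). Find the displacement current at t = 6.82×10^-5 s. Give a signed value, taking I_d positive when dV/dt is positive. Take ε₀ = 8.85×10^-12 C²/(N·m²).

C = ε₀A/d = (8.85×10^-12)(9.782×10^-3)/(2.24×10^-3) = 3.865×10^-11 F. dV/dt = V₀ω·−sin(ωt); at ωt = 10.3664 rad this factor is 0.8085.
I_d = C dV/dt = (3.865×10^-11)(57.3)(1.52×10^5)(0.8085) = 2.72×10^-4 A.

2.72×10^-4 A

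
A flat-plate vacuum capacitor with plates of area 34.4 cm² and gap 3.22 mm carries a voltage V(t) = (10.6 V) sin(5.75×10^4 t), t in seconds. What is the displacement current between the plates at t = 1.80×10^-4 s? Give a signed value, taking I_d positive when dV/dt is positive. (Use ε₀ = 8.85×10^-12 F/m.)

-3.47×10^-6 A

dV/dt = (10.6)(5.75×10^4)·cos(10.35) = -3.667×10^5 V/s.
I_d = C dV/dt with C = ε₀A/d = (8.85×10^-12)(3.44×10^-3)/(3.22×10^-3) = 9.455×10^-12 F, so I_d = (9.455×10^-12)(-3.667×10^5) = -3.47×10^-6 A.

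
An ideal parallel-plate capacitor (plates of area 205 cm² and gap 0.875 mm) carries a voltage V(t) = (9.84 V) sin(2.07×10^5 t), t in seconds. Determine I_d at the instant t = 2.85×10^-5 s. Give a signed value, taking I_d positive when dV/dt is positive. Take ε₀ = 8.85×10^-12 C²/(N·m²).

C = ε₀A/d = (8.85×10^-12)(0.0205)/(8.75×10^-4) = 2.073×10^-10 F. dV/dt = V₀ω·cos(ωt); at ωt = 5.8995 rad this factor is 0.9273.
I_d = C dV/dt = (2.073×10^-10)(9.84)(2.07×10^5)(0.9273) = 3.92×10^-4 A.

3.92×10^-4 A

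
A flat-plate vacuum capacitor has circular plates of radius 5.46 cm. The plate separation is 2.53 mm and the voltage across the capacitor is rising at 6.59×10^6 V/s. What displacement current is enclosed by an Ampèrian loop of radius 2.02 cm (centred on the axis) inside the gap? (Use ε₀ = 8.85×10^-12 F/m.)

I_d = C dV/dt with C = ε₀πR²/d = 3.276×10^-11 F, so I_d = (3.276×10^-11)(6.59×10^6) = 2.159×10^-4 A.
Through an area πr² the displacement current is I_d·(πr²/πR²) = I_d (r/R)² = 2.96×10^-5 A.

2.96×10^-5 A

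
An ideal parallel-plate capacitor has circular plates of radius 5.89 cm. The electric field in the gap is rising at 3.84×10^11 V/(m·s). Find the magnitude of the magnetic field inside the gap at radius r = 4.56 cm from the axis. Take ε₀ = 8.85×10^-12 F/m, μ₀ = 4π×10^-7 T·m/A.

I_d = ε₀ dΦ_E/dt = ε₀ πR² (dE/dt) = (8.85×10^-12)(0.01090)(3.84×10^11) = 0.03704 A through the full plate area.
An Ampèrian loop of radius r encloses a fraction (r/R)² of I_d. Then B·2πr = μ₀ I_d (r/R)², giving B = μ₀ I_d r/(2πR²) = 9.74×10^-8 T.

9.74×10^-8 T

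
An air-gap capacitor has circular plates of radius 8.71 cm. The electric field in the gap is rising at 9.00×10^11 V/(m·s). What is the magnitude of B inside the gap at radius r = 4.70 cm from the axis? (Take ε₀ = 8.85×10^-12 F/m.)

2.35×10^-7 T

Total displacement current: I_d = ε₀(πR²)(dE/dt) = (8.85×10^-12)(0.02383)(9.00×10^11) = 0.1898 A.
∮B·dl = μ₀ I_d,enc with I_d,enc = I_d r²/R² = 0.05527 A; so B = μ₀ I_d,enc/(2πr) = 2.35×10^-7 T.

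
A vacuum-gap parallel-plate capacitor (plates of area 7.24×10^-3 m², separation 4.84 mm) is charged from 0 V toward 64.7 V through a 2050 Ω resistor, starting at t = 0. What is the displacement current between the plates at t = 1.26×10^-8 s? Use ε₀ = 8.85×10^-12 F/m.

0.0198 A

C = ε₀A/d = (8.85×10^-12)(7.24×10^-3)/(4.84×10^-3) = 1.324×10^-11 F and τ = RC = 2.714×10^-8 s. I_d in the gap equals the RC charging current.
I_d(t) = (V₀/R) e^(−t/τ) = 0.03156 · e^(−0.4643) = 0.0198 A.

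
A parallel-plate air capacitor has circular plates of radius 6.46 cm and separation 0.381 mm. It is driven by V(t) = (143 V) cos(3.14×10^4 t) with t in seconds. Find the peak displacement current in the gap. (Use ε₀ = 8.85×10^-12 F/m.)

The displacement current equals the conduction current C dV/dt, which peaks at C V₀ ω.
With C = ε₀A/d = (8.85×10^-12)(0.01311)/(3.81×10^-4) = 3.045×10^-10 F and ω = 3.14×10^4 rad/s, I_d,max = (3.045×10^-10)(143)(3.14×10^4) = 1.37×10^-3 A.

1.37×10^-3 A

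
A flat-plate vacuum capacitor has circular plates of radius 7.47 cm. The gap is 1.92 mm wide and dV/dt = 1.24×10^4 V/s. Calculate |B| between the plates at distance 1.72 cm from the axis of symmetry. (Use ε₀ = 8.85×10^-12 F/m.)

I_d = C dV/dt with C = ε₀πR²/d = 8.080×10^-11 F, so I_d = (8.080×10^-11)(1.24×10^4) = 1.002×10^-6 A.
An Ampèrian loop of radius r encloses a fraction (r/R)² of I_d. Then B·2πr = μ₀ I_d (r/R)², giving B = μ₀ I_d r/(2πR²) = 6.18×10^-13 T.

6.18×10^-13 T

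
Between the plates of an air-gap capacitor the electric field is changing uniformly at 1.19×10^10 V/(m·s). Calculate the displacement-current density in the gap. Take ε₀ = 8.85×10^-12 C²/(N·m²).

0.105 A/m²

J_d = ε₀ ∂E/∂t, so J_d = 0.105 A/m².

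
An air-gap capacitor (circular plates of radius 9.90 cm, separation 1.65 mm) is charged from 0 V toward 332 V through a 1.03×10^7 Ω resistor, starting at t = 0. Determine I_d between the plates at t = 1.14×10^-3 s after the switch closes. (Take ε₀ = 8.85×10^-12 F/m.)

C = ε₀A/d = (8.85×10^-12)(0.03079)/(1.65×10^-3) = 1.651×10^-10 F and τ = RC = 1.701×10^-3 s. I_d in the gap equals the RC charging current.
I_d(t) = (V₀/R) e^(−t/τ) = 3.223×10^-5 · e^(−0.6702) = 1.65×10^-5 A.

1.65×10^-5 A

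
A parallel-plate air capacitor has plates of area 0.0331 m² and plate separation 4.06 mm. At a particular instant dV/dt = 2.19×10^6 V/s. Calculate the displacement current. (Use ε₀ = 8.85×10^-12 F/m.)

The displacement current equals the charging current C dV/dt. With C = ε₀A/d = (8.85×10^-12)(0.0331)/(4.06×10^-3) = 7.215×10^-11 F, I_d = (7.215×10^-11)(2.19×10^6) = 1.58×10^-4 A.

1.58×10^-4 A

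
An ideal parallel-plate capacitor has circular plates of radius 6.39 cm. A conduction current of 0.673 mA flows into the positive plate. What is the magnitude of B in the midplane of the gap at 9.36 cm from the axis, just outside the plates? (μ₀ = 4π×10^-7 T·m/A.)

No conduction current crosses the gap, so I_d there equals the 6.73×10^-4 A in the leads.
For r ≥ R the full I_d is enclosed: B = μ₀ I_d/(2πr) = (4π×10^-7)(6.73×10^-4)/(2π·0.0936) = 1.44×10^-9 T.

1.44×10^-9 T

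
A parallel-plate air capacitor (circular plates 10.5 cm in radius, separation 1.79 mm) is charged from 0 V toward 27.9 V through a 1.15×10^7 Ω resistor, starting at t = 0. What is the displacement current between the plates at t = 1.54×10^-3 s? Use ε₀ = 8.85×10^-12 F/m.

C = ε₀A/d = (8.85×10^-12)(0.03464)/(1.79×10^-3) = 1.713×10^-10 F and τ = RC = 1.970×10^-3 s. I_d in the gap equals the RC charging current.
I_d(t) = (V₀/R) e^(−t/τ) = 2.426×10^-6 · e^(−0.7817) = 1.11×10^-6 A.

1.11×10^-6 A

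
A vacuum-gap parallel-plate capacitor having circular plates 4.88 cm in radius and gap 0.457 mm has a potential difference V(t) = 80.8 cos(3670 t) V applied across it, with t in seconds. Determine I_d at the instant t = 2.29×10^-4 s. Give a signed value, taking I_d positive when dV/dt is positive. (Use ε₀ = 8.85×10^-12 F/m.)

C = ε₀A/d = (8.85×10^-12)(7.482×10^-3)/(4.57×10^-4) = 1.449×10^-10 F. dV/dt = V₀ω·−sin(ωt); at ωt = 0.84043 rad this factor is -0.7449.
I_d = C dV/dt = (1.449×10^-10)(80.8)(3670)(-0.7449) = -3.20×10^-5 A.

-3.20×10^-5 A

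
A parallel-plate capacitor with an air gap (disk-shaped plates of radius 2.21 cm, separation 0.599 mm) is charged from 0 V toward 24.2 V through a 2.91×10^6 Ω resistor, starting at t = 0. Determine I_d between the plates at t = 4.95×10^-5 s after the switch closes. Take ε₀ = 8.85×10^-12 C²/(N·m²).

3.93×10^-6 A

With C = ε₀A/d = (8.85×10^-12)(1.534×10^-3)/(5.99×10^-4) = 2.266×10^-11 F, the time constant is τ = RC = 6.594×10^-5 s, so t/τ = 0.7507 and e^(−t/τ) = 0.4720.
I_d = I_cond = (V₀/R) e^(−t/τ) = (8.316×10^-6)(0.4720) = 3.93×10^-6 A.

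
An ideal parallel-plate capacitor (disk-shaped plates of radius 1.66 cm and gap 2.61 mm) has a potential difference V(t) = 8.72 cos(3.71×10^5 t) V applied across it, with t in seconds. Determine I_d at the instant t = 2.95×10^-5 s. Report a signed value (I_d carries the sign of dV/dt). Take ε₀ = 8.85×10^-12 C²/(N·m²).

9.48×10^-6 A

dV/dt = (8.72)(3.71×10^5)·−sin(10.9445) = 3.231×10^6 V/s.
I_d = C dV/dt with C = ε₀A/d = (8.85×10^-12)(8.657×10^-4)/(2.61×10^-3) = 2.935×10^-12 F, so I_d = (2.935×10^-12)(3.231×10^6) = 9.48×10^-6 A.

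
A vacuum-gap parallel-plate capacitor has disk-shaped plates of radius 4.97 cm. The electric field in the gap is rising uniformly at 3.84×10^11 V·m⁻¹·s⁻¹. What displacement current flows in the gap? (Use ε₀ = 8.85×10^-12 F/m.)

The displacement current is ε₀ times dΦ_E/dt = ε₀ A dE/dt = (8.85×10^-12)(7.760×10^-3)(3.84×10^11) = 0.0264 A.

0.0264 A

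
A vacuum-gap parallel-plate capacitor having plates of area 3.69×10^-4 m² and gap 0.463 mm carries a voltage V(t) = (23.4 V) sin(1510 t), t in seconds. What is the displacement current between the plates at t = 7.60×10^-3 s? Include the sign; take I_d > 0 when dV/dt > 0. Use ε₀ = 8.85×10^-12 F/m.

dE/dt = (V₀ω/d)·cos(ωt) with ωt = 11.476 rad: (23.4)(1510)(0.4622)/(4.63×10^-4) = 3.527×10^7 V/(m·s).
I_d = ε₀ A dE/dt = (8.85×10^-12)(3.69×10^-4)(3.527×10^7) = 1.15×10^-7 A.

1.15×10^-7 A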